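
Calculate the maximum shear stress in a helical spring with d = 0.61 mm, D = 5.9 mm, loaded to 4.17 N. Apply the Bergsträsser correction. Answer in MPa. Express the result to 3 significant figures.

315 MPa

Spring index C = D/d = 5.9/0.61 = 9.6721
K_B = (4C+2)/(4C−3) = 40.689/35.689 = 1.1401
τ₀ = 8FD/(πd³) = 8·4.17·5.9/(π·0.61³) = 196.824/0.71308 = 276.02 MPa
τ_max = K·τ₀ = 1.1401 × 276.02 = 314.69 MPa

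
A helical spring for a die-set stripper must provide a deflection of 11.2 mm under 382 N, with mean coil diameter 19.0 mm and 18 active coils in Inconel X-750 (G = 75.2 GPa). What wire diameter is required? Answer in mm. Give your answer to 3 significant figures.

Required rate k = F/δ = 382/11.2 = 34.107 N/mm
d = (8D³N_a·k / G)^(1/4) = (8·19.0³·18·34.107 / (75.2×10³))^0.25
  = (447.97)^0.25 = 4.6006 mm

4.60 mm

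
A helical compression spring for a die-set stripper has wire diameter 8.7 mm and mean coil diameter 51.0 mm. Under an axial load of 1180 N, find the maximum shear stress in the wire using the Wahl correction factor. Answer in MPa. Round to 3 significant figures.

293 MPa

Spring index C = D/d = 51.0/8.7 = 5.8621
K_W = (4C−1)/(4C−4) + 0.615/C = 22.448/19.448 + 0.1049 = 1.2592
τ₀ = 8FD/(πd³) = 8·1180·51.0/(π·8.7³) = 481440/2068.7 = 232.72 MPa
τ_max = K·τ₀ = 1.2592 × 232.72 = 293.03 MPa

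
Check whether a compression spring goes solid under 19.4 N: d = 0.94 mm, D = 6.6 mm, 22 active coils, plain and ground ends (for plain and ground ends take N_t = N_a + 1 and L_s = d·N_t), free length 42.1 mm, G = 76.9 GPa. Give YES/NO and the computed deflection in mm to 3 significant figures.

NO, δ = 16.3 mm

k = Gd⁴/(8D³N_a) = (76.9×10³)(0.94⁴)/(8·6.6³·22) = 1.1866 N/mm
N_t = 23; L_s = 0.94·23 = 21.62 mm; δ_solid = L₀ − L_s = 42.1 − 21.62 = 20.48 mm
δ = F/k = 19.4/1.1866 = 16.35 mm
δ < δ_solid → spring does not go solid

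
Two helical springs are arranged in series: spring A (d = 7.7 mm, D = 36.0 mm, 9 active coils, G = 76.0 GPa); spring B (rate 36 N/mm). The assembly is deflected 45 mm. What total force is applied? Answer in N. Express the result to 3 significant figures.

1120 N

k_A = Gd⁴/(8D³N_a) = (76.0×10³)(7.7⁴)/(8·36.0³·9) = 79.531 N/mm
Series: 1/k_eq = 1/79.531 + 1/36 = 0.040351; k_eq = 24.782 N/mm
F = k_eq·δ = 24.782·45 = 1115.2 N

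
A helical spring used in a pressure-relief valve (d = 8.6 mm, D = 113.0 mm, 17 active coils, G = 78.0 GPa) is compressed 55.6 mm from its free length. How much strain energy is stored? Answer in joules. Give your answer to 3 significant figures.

k = Gd⁴/(8D³N_a) = (78.0×10³)(8.6⁴)/(8·113.0³·17) = 2.1743 N/mm
U = ½kδ² = 0.5 × 2.1743 × 55.6² = 3360.7 N·mm = 3.3607 J

3.36 J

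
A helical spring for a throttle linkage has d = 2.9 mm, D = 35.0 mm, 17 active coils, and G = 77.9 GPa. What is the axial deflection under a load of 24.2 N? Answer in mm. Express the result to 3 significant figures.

k = Gd⁴/(8D³N_a) = (77.9×10³)(2.9⁴)/(8·35.0³·17) = 0.9449 N/mm
δ = F/k = 24.2 / 0.9449 = 25.611 mm

25.6 mm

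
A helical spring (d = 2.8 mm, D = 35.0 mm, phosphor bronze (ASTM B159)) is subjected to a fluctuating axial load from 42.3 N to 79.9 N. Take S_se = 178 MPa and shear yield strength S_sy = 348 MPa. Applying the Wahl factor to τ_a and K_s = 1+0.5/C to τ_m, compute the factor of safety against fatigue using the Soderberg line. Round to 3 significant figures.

C = D/d = 35.0/2.8 = 12.5000; K_W = (4C−1)/(4C−4)+0.615/C = 1.1144; K_s = 1+0.5/C = 1.0400
F_a = (F_max−F_min)/2 = 18.8 N; F_m = (F_max+F_min)/2 = 61.1 N
τ_a = K_W·8F_aD/(πd³) = 1.1144 × 76.329 = 85.063 MPa
τ_m = K_s·8F_mD/(πd³) = 1.0400 × 248.07 = 257.99 MPa
Soderberg: 1/n_f = τ_a/S_se + τ_m/S_sy = 85.063/178 + 257.99/348 = 0.47788 + 0.74136 = 1.2192
n_f = 1/1.2192 = 0.8202

0.820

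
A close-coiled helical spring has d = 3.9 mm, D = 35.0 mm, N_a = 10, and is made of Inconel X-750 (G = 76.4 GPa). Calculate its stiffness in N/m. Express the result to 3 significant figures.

5150 N/m

k = Gd⁴/(8D³N_a) = (76.4×10³ × 3.9⁴) / (8 × 35.0³ × 10)
  = 1.76747e+07 / 3.43e+06 = 5.153 N/mm = 5153 N/m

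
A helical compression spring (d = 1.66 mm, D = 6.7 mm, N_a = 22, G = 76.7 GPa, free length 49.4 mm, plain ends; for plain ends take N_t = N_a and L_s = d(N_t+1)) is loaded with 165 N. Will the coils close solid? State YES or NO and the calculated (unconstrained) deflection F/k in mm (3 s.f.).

k = Gd⁴/(8D³N_a) = (76.7×10³)(1.66⁴)/(8·6.7³·22) = 11.002 N/mm
N_t = 22; L_s = 1.66·23 = 38.18 mm; δ_solid = L₀ − L_s = 49.4 − 38.18 = 11.22 mm
δ = F/k = 165/11.002 = 14.997 mm
δ ≥ δ_solid → spring goes solid

YES, δ = 15.0 mm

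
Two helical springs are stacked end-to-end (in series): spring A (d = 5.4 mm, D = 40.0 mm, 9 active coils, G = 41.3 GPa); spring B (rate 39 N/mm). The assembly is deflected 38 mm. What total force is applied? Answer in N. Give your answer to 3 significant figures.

k_A = Gd⁴/(8D³N_a) = (41.3×10³)(5.4⁴)/(8·40.0³·9) = 7.621 N/mm
Series: 1/k_eq = 1/7.621 + 1/39 = 0.15686; k_eq = 6.3752 N/mm
F = k_eq·δ = 6.3752·38 = 242.26 N

242 N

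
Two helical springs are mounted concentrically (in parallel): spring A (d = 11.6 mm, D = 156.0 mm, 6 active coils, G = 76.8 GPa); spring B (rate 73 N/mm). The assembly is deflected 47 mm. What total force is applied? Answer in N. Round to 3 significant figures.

3790 N

k_A = Gd⁴/(8D³N_a) = (76.8×10³)(11.6⁴)/(8·156.0³·6) = 7.6309 N/mm
Parallel: k_eq = 7.6309 + 73 = 80.631 N/mm
F = k_eq·δ = 80.631·47 = 3789.7 N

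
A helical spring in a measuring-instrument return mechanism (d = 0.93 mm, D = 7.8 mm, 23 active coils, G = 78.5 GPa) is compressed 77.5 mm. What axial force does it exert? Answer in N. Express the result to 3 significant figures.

k = Gd⁴/(8D³N_a) = (78.5×10³)(0.93⁴)/(8·7.8³·23) = 0.67251 N/mm
F = k·δ = 0.67251 × 77.5 = 52.12 N

52.1 N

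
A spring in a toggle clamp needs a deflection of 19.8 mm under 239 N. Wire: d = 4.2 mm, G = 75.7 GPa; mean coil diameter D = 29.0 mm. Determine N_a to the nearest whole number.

Required rate k = F/δ = 239/19.8 = 12.071 N/mm
N_a = Gd⁴/(8D³k) = (75.7×10³ × 4.2⁴)/(8 × 29.0³ × 12.071)
    = 2.35555e+07 / 2.35514e+06 = 10 → 10 coils

10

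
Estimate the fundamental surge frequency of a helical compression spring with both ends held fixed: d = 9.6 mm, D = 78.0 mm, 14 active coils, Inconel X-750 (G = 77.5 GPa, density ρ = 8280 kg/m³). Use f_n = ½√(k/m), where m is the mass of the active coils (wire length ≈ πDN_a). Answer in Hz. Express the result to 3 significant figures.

k = Gd⁴/(8D³N_a) = (77.5×10³)(9.6⁴)/(8·78.0³·14) = 12.385 N/mm = 12385 N/m
Wire length L = πDN_a = π·78.0·14 = 3430.6 mm
m = ρ·(πd²/4)·L = 8280 × 72.382×10⁻⁶ m² × 3.4306 m = 2.0561 kg
f_n = ½√(k/m) = 0.5·√(12385/2.0561) = 0.5·√(6023.5) = 38.806 Hz

38.8 Hz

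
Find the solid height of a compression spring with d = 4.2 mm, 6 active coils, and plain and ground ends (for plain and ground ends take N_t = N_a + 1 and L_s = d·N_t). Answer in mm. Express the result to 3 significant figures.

29.4 mm

plain and ground ends: N_t = N_a + 1 = 6 + 1 = 7
L_s = d·N_t = 4.2 × 7 = 29.4 mm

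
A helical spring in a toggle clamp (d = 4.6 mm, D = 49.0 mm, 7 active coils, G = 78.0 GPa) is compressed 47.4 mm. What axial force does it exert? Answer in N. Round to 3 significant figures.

k = Gd⁴/(8D³N_a) = (78.0×10³)(4.6⁴)/(8·49.0³·7) = 5.3009 N/mm
F = k·δ = 5.3009 × 47.4 = 251.26 N

251 N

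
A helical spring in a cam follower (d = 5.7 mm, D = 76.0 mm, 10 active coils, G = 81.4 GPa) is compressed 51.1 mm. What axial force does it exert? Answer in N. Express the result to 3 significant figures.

k = Gd⁴/(8D³N_a) = (81.4×10³)(5.7⁴)/(8·76.0³·10) = 2.4468 N/mm
F = k·δ = 2.4468 × 51.1 = 125.03 N

125 N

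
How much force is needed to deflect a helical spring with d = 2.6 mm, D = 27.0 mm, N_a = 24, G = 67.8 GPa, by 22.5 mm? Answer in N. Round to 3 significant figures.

k = Gd⁴/(8D³N_a) = (67.8×10³)(2.6⁴)/(8·27.0³·24) = 0.81984 N/mm
F = k·δ = 0.81984 × 22.5 = 18.446 N

18.4 N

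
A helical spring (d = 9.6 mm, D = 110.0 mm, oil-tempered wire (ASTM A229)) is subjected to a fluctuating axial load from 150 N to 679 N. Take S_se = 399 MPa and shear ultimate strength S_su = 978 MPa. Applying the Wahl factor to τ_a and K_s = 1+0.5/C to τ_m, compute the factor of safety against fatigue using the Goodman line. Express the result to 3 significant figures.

2.66

C = D/d = 110.0/9.6 = 11.4583; K_W = (4C−1)/(4C−4)+0.615/C = 1.1254; K_s = 1+0.5/C = 1.0436
F_a = (F_max−F_min)/2 = 264.5 N; F_m = (F_max+F_min)/2 = 414.5 N
τ_a = K_W·8F_aD/(πd³) = 1.1254 × 83.742 = 94.242 MPa
τ_m = K_s·8F_mD/(πd³) = 1.0436 × 131.23 = 136.96 MPa
Goodman: 1/n_f = τ_a/S_se + τ_m/S_su = 94.242/399 + 136.96/978 = 0.23620 + 0.14004 = 0.37624
n_f = 1/0.37624 = 2.658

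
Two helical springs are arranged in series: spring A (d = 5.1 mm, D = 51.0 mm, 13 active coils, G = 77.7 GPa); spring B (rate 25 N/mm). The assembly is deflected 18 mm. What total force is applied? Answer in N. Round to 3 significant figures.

59.5 N

k_A = Gd⁴/(8D³N_a) = (77.7×10³)(5.1⁴)/(8·51.0³·13) = 3.8103 N/mm
Series: 1/k_eq = 1/3.8103 + 1/25 = 0.30245; k_eq = 3.3064 N/mm
F = k_eq·δ = 3.3064·18 = 59.514 N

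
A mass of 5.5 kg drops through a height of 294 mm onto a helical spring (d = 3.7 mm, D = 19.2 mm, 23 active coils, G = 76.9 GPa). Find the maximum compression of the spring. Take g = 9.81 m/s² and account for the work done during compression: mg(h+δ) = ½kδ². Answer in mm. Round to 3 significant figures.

k = Gd⁴/(8D³N_a) = (76.9×10³)(3.7⁴)/(8·19.2³·23) = 11.067 N/mm
W = mg = 5.5 × 9.81 = 53.955 N
½kδ² − Wδ − Wh = 0 → δ = (W + √(W² + 2kWh))/k
δ = (53.955 + √(2911.1 + 351092))/11.067 = (53.955 + 594.98)/11.067 = 58.64 mm

58.6 mm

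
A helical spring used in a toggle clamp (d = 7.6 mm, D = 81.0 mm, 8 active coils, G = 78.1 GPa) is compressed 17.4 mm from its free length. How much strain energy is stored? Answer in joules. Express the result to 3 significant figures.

1.16 J

k = Gd⁴/(8D³N_a) = (78.1×10³)(7.6⁴)/(8·81.0³·8) = 7.6607 N/mm
U = ½kδ² = 0.5 × 7.6607 × 17.4² = 1159.7 N·mm = 1.1597 J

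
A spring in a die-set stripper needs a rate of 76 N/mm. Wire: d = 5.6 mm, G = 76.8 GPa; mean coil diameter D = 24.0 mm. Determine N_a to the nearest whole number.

9

N_a = Gd⁴/(8D³k) = (76.8×10³ × 5.6⁴)/(8 × 24.0³ × 76)
    = 7.55289e+07 / 8.40499e+06 = 8.986 → 9 coils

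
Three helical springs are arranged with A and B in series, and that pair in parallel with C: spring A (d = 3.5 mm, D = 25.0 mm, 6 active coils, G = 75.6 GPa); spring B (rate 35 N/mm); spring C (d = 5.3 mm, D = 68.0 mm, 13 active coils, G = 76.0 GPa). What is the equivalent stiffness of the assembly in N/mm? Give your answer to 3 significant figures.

12.4 N/mm

k_A = Gd⁴/(8D³N_a) = (75.6×10³)(3.5⁴)/(8·25.0³·6) = 15.126 N/mm
k_C = Gd⁴/(8D³N_a) = (76.0×10³)(5.3⁴)/(8·68.0³·13) = 1.8338 N/mm
Springs A,B series: k_AB = 1/(1/15.126+1/35) = 10.562 N/mm; parallel with C: k_eq = 10.562+1.8338 = 12.396 N/mm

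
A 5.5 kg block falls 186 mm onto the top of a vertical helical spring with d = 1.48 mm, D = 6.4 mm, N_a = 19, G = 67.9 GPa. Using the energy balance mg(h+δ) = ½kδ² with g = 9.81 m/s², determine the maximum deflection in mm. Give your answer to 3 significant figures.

56.6 mm

k = Gd⁴/(8D³N_a) = (67.9×10³)(1.48⁴)/(8·6.4³·19) = 8.1759 N/mm
W = mg = 5.5 × 9.81 = 53.955 N
½kδ² − Wδ − Wh = 0 → δ = (W + √(W² + 2kWh))/k
δ = (53.955 + √(2911.1 + 164100))/8.1759 = (53.955 + 408.67)/8.1759 = 56.584 mm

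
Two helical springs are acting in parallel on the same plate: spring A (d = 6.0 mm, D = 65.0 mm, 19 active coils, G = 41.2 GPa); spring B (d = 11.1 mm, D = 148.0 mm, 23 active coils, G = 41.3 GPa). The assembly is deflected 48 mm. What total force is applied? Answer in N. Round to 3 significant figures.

k_A = Gd⁴/(8D³N_a) = (41.2×10³)(6.0⁴)/(8·65.0³·19) = 1.2791 N/mm
k_B = Gd⁴/(8D³N_a) = (41.3×10³)(11.1⁴)/(8·148.0³·23) = 1.0511 N/mm
Parallel: k_eq = 1.2791 + 1.0511 = 2.3302 N/mm
F = k_eq·δ = 2.3302·48 = 111.85 N

112 N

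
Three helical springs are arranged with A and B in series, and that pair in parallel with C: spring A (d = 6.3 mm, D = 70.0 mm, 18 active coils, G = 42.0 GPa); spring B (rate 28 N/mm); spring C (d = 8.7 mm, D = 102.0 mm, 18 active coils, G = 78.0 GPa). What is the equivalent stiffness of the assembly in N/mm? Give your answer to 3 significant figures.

k_A = Gd⁴/(8D³N_a) = (42.0×10³)(6.3⁴)/(8·70.0³·18) = 1.3395 N/mm
k_C = Gd⁴/(8D³N_a) = (78.0×10³)(8.7⁴)/(8·102.0³·18) = 2.9242 N/mm
Springs A,B series: k_AB = 1/(1/1.3395+1/28) = 1.2784 N/mm; parallel with C: k_eq = 1.2784+2.9242 = 4.2026 N/mm

4.20 N/mm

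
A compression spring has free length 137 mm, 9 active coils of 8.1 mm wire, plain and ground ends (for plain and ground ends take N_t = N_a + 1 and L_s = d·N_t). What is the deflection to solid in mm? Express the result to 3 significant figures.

56.0 mm

N_t = 10; L_s = 8.1·10 = 81 mm
δ_solid = L₀ − L_s = 137 − 81 = 56 mm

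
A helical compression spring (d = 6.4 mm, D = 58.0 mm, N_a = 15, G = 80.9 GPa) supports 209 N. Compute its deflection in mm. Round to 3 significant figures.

k = Gd⁴/(8D³N_a) = (80.9×10³)(6.4⁴)/(8·58.0³·15) = 5.797 N/mm
δ = F/k = 209 / 5.797 = 36.053 mm

36.1 mm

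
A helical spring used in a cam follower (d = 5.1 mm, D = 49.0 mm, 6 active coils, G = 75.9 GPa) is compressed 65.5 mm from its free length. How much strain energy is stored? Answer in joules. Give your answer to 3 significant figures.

k = Gd⁴/(8D³N_a) = (75.9×10³)(5.1⁴)/(8·49.0³·6) = 9.0927 N/mm
U = ½kδ² = 0.5 × 9.0927 × 65.5² = 19505 N·mm = 19.505 J

19.5 J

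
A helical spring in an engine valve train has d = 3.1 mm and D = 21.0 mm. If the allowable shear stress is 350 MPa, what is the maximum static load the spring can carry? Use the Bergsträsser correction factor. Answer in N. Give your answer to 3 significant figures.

161 N

C = D/d = 21.0/3.1 = 6.7742
K_B = (4C+2)/(4C−3) = 29.097/24.097 = 1.2075
τ_max = K·8FD/(πd³) → F_max = τ_allow·πd³/(8DK)
F_max = 350·π·3.1³/(8·21.0·1.2075) = 32757/202.86 = 161.48 N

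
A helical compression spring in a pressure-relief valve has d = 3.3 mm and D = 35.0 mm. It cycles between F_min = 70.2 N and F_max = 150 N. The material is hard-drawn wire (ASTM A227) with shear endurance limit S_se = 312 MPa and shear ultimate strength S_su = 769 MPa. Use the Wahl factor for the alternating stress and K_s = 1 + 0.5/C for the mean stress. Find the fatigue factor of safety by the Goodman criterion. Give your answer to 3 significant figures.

1.37

C = D/d = 35.0/3.3 = 10.6061; K_W = (4C−1)/(4C−4)+0.615/C = 1.1361; K_s = 1+0.5/C = 1.0471
F_a = (F_max−F_min)/2 = 39.9 N; F_m = (F_max+F_min)/2 = 110.1 N
τ_a = K_W·8F_aD/(πd³) = 1.1361 × 98.955 = 112.42 MPa
τ_m = K_s·8F_mD/(πd³) = 1.0471 × 273.06 = 285.93 MPa
Goodman: 1/n_f = τ_a/S_se + τ_m/S_su = 112.42/312 + 285.93/769 = 0.36032 + 0.37182 = 0.73214
n_f = 1/0.73214 = 1.366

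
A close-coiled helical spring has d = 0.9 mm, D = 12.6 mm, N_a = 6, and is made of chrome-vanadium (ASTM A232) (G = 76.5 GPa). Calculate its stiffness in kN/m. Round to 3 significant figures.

0.523 kN/m

k = Gd⁴/(8D³N_a) = (76.5×10³ × 0.9⁴) / (8 × 12.6³ × 6)
  = 50191.7 / 96018 = 0.52273 N/mm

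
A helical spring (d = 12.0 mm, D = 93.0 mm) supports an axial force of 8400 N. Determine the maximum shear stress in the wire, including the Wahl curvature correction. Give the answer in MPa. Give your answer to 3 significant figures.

1370 MPa

Spring index C = D/d = 93.0/12.0 = 7.7500
K_W = (4C−1)/(4C−4) + 0.615/C = 30.000/27.000 + 0.0794 = 1.1905
τ₀ = 8FD/(πd³) = 8·8400·93.0/(π·12.0³) = 6.2496e+06/5428.7 = 1151.2 MPa
τ_max = K·τ₀ = 1.1905 × 1151.2 = 1370.5 MPa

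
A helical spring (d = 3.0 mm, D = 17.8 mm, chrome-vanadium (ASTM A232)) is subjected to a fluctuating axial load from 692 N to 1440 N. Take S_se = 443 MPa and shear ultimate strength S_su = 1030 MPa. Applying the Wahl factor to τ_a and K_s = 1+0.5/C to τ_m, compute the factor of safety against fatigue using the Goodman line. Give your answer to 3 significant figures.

C = D/d = 17.8/3.0 = 5.9333; K_W = (4C−1)/(4C−4)+0.615/C = 1.2557; K_s = 1+0.5/C = 1.0843
F_a = (F_max−F_min)/2 = 374 N; F_m = (F_max+F_min)/2 = 1066 N
τ_a = K_W·8F_aD/(πd³) = 1.2557 × 627.87 = 788.4 MPa
τ_m = K_s·8F_mD/(πd³) = 1.0843 × 1789.6 = 1940.4 MPa
Goodman: 1/n_f = τ_a/S_se + τ_m/S_su = 788.4/443 + 1940.4/1030 = 1.77968 + 1.88388 = 3.6636
n_f = 1/3.6636 = 0.273

0.273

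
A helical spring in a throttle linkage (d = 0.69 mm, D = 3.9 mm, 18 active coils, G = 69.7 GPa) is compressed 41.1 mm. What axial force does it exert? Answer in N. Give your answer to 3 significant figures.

76.0 N

k = Gd⁴/(8D³N_a) = (69.7×10³)(0.69⁴)/(8·3.9³·18) = 1.8496 N/mm
F = k·δ = 1.8496 × 41.1 = 76.018 N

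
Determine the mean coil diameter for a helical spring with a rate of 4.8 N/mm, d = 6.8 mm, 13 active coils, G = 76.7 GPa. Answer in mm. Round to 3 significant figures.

69.0 mm

D = (Gd⁴/(8N_a·k))^(1/3) = (76.7×10³·6.8⁴/(8·13·4.8))^(1/3)
  = (328516)^(1/3) = 69.0005 mm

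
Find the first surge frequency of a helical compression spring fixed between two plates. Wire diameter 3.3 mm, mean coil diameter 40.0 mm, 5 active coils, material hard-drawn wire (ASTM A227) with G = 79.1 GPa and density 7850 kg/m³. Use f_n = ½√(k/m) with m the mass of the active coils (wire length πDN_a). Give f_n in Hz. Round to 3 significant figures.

147 Hz

k = Gd⁴/(8D³N_a) = (79.1×10³)(3.3⁴)/(8·40.0³·5) = 3.6643 N/mm = 3664.3 N/m
Wire length L = πDN_a = π·40.0·5 = 628.32 mm
m = ρ·(πd²/4)·L = 7850 × 8.553×10⁻⁶ m² × 0.62832 m = 0.042186 kg
f_n = ½√(k/m) = 0.5·√(3664.3/0.042186) = 0.5·√(86861) = 147.36 Hz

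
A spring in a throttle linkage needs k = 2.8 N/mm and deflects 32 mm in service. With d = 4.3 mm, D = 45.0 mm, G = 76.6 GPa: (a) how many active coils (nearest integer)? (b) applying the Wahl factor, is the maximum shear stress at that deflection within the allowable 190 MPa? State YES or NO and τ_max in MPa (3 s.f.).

(a) 13 coils; (b) YES, τ_max = 145 MPa

N_a = Gd⁴/(8D³k) = (76.6×10³)(4.3⁴)/(8·45.0³·2.8) = 12.83 → N_a = 13
Actual rate k = Gd⁴/(8D³·13) = 2.7633 N/mm
Working load F = kδ = 2.7633·32 = 88.426 N
C = 45.0/4.3 = 10.4651; K_W = (4C−1)/(4C−4)+0.615/C = 1.1380
τ_max = K_W·8FD/(πd³) = 1.1380·127.45 = 145.04 MPa
τ_max ≤ 190 MPa → acceptable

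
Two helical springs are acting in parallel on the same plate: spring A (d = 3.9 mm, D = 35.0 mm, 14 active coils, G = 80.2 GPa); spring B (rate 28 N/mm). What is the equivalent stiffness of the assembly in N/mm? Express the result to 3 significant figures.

k_A = Gd⁴/(8D³N_a) = (80.2×10³)(3.9⁴)/(8·35.0³·14) = 3.8638 N/mm
Parallel: k_eq = 3.8638 + 28 = 31.864 N/mm

31.9 N/mm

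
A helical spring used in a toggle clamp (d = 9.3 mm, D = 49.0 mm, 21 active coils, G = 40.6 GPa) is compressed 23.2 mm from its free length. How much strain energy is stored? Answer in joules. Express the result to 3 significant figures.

k = Gd⁴/(8D³N_a) = (40.6×10³)(9.3⁴)/(8·49.0³·21) = 15.366 N/mm
U = ½kδ² = 0.5 × 15.366 × 23.2² = 4135.3 N·mm = 4.1353 J

4.14 J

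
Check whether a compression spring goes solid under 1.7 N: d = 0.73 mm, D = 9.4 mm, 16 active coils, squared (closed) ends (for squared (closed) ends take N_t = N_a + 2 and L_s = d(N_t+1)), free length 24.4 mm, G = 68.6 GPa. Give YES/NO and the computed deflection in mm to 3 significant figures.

k = Gd⁴/(8D³N_a) = (68.6×10³)(0.73⁴)/(8·9.4³·16) = 0.18324 N/mm
N_t = 18; L_s = 0.73·19 = 13.87 mm; δ_solid = L₀ − L_s = 24.4 − 13.87 = 10.53 mm
δ = F/k = 1.7/0.18324 = 9.2774 mm
δ < δ_solid → spring does not go solid

NO, δ = 9.28 mm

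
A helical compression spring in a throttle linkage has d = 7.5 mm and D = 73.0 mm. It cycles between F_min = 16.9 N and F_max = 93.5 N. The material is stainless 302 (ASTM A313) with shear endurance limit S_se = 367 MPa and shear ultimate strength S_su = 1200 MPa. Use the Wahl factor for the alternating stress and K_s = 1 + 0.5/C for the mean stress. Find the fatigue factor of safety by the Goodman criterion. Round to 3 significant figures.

13.5

C = D/d = 73.0/7.5 = 9.7333; K_W = (4C−1)/(4C−4)+0.615/C = 1.1491; K_s = 1+0.5/C = 1.0514
F_a = (F_max−F_min)/2 = 38.3 N; F_m = (F_max+F_min)/2 = 55.2 N
τ_a = K_W·8F_aD/(πd³) = 1.1491 × 16.876 = 19.392 MPa
τ_m = K_s·8F_mD/(πd³) = 1.0514 × 24.323 = 25.573 MPa
Goodman: 1/n_f = τ_a/S_se + τ_m/S_su = 19.392/367 + 25.573/1200 = 0.05284 + 0.02131 = 0.07415
n_f = 1/0.07415 = 13.49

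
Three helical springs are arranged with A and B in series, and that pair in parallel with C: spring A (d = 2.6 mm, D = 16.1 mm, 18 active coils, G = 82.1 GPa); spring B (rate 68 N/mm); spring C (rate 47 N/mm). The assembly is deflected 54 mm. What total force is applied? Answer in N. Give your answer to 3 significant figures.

2850 N

k_A = Gd⁴/(8D³N_a) = (82.1×10³)(2.6⁴)/(8·16.1³·18) = 6.243 N/mm
Springs A,B series: k_AB = 1/(1/6.243+1/68) = 5.7181 N/mm; parallel with C: k_eq = 5.7181+47 = 52.718 N/mm
F = k_eq·δ = 52.718·54 = 2846.8 N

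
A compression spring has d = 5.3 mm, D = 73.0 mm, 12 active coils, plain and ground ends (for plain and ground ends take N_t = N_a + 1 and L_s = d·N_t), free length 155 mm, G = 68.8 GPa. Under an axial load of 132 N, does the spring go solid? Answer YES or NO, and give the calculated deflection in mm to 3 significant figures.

YES, δ = 90.8 mm

k = Gd⁴/(8D³N_a) = (68.8×10³)(5.3⁴)/(8·73.0³·12) = 1.4536 N/mm
N_t = 13; L_s = 5.3·13 = 68.9 mm; δ_solid = L₀ − L_s = 155 − 68.9 = 86.1 mm
δ = F/k = 132/1.4536 = 90.808 mm
δ ≥ δ_solid → spring goes solid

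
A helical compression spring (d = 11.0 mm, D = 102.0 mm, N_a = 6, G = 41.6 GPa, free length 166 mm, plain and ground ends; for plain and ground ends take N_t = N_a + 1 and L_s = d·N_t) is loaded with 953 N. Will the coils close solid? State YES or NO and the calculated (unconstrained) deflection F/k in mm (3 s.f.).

NO, δ = 79.7 mm

k = Gd⁴/(8D³N_a) = (41.6×10³)(11.0⁴)/(8·102.0³·6) = 11.957 N/mm
N_t = 7; L_s = 11.0·7 = 77 mm; δ_solid = L₀ − L_s = 166 − 77 = 89 mm
δ = F/k = 953/11.957 = 79.702 mm
δ < δ_solid → spring does not go solid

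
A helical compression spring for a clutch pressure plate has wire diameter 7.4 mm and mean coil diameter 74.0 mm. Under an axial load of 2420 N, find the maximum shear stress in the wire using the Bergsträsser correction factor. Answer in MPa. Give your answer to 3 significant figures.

1280 MPa

Spring index C = D/d = 74.0/7.4 = 10.0000
K_B = (4C+2)/(4C−3) = 42.000/37.000 = 1.1351
τ₀ = 8FD/(πd³) = 8·2420·74.0/(π·7.4³) = 1.43264e+06/1273 = 1125.4 MPa
τ_max = K·τ₀ = 1.1351 × 1125.4 = 1277.4 MPa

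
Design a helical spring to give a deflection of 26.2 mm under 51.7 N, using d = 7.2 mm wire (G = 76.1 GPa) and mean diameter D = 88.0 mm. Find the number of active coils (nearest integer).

Required rate k = F/δ = 51.7/26.2 = 1.9733 N/mm
N_a = Gd⁴/(8D³k) = (76.1×10³ × 7.2⁴)/(8 × 88.0³ × 1.9733)
    = 2.0451e+08 / 1.07579e+07 = 19.01 → 19 coils

19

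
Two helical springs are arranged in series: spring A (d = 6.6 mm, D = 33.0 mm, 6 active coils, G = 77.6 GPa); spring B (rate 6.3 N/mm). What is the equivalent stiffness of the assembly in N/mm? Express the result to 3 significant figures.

5.87 N/mm

k_A = Gd⁴/(8D³N_a) = (77.6×10³)(6.6⁴)/(8·33.0³·6) = 85.36 N/mm
Series: 1/k_eq = 1/85.36 + 1/6.3 = 0.17045; k_eq = 5.867 N/mm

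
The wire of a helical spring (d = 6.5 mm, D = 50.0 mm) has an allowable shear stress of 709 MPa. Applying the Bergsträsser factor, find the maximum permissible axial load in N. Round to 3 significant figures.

C = D/d = 50.0/6.5 = 7.6923
K_B = (4C+2)/(4C−3) = 32.769/27.769 = 1.1801
τ_max = K·8FD/(πd³) → F_max = τ_allow·πd³/(8DK)
F_max = 709·π·6.5³/(8·50.0·1.1801) = 6.117e+05/472.02 = 1295.9 N

1300 N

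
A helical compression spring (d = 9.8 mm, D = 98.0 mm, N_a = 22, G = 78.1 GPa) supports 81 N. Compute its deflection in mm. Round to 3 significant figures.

k = Gd⁴/(8D³N_a) = (78.1×10³)(9.8⁴)/(8·98.0³·22) = 4.3488 N/mm
δ = F/k = 81 / 4.3488 = 18.626 mm

18.6 mm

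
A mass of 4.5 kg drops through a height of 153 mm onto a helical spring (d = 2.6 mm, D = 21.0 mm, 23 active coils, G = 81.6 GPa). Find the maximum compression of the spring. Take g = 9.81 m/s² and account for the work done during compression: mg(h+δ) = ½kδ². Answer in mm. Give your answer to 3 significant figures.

k = Gd⁴/(8D³N_a) = (81.6×10³)(2.6⁴)/(8·21.0³·23) = 2.1883 N/mm
W = mg = 4.5 × 9.81 = 44.145 N
½kδ² − Wδ − Wh = 0 → δ = (W + √(W² + 2kWh))/k
δ = (44.145 + √(1948.8 + 29560.4))/2.1883 = (44.145 + 177.51)/2.1883 = 101.29 mm

101 mm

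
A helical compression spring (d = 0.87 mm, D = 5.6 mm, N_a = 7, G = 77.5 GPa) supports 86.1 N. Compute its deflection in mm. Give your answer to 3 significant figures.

k = Gd⁴/(8D³N_a) = (77.5×10³)(0.87⁴)/(8·5.6³·7) = 4.5147 N/mm
δ = F/k = 86.1 / 4.5147 = 19.071 mm

19.1 mm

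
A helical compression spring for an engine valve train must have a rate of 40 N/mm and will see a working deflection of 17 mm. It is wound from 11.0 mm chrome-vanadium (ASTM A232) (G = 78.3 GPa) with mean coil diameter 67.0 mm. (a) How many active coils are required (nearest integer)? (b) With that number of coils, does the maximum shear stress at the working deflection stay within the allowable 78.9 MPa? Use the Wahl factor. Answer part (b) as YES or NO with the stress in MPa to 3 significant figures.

(a) 12 coils; (b) NO, τ_max = 108 MPa

N_a = Gd⁴/(8D³k) = (78.3×10³)(11.0⁴)/(8·67.0³·40) = 11.91 → N_a = 12
Actual rate k = Gd⁴/(8D³·12) = 39.704 N/mm
Working load F = kδ = 39.704·17 = 674.97 N
C = 67.0/11.0 = 6.0909; K_W = (4C−1)/(4C−4)+0.615/C = 1.2483
τ_max = K_W·8FD/(πd³) = 1.2483·86.521 = 108 MPa
τ_max > 78.9 MPa → exceeds allowable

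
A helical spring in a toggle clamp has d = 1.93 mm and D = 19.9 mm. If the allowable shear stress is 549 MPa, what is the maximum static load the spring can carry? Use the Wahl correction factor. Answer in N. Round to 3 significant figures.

C = D/d = 19.9/1.93 = 10.3109
K_W = (4C−1)/(4C−4) + 0.615/C = 40.244/37.244 + 0.0596 = 1.1402
τ_max = K·8FD/(πd³) → F_max = τ_allow·πd³/(8DK)
F_max = 549·π·1.93³/(8·19.9·1.1402) = 12399/181.52 = 68.308 N

68.3 N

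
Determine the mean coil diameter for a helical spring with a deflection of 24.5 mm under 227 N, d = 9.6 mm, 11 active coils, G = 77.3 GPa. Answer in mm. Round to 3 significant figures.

Required rate k = F/δ = 227/24.5 = 9.2653 N/mm
D = (Gd⁴/(8N_a·k))^(1/3) = (77.3×10³·9.6⁴/(8·11·9.2653))^(1/3)
  = (805234)^(1/3) = 93.0338 mm

93.0 mm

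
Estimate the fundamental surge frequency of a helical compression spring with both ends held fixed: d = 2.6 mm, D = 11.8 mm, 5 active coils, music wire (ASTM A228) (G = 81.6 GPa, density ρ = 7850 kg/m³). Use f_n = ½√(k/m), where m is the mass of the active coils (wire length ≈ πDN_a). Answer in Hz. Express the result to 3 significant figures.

1360 Hz

k = Gd⁴/(8D³N_a) = (81.6×10³)(2.6⁴)/(8·11.8³·5) = 56.738 N/mm = 56738 N/m
Wire length L = πDN_a = π·11.8·5 = 185.35 mm
m = ρ·(πd²/4)·L = 7850 × 5.3093×10⁻⁶ m² × 0.18535 m = 0.0077252 kg
f_n = ½√(k/m) = 0.5·√(56738/0.0077252) = 0.5·√(7.3446e+06) = 1355 Hz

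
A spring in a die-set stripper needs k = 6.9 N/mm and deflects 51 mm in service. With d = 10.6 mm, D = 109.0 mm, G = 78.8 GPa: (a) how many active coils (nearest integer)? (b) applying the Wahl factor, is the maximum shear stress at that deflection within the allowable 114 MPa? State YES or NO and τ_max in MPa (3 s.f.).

N_a = Gd⁴/(8D³k) = (78.8×10³)(10.6⁴)/(8·109.0³·6.9) = 13.92 → N_a = 14
Actual rate k = Gd⁴/(8D³·14) = 6.8589 N/mm
Working load F = kδ = 6.8589·51 = 349.8 N
C = 109.0/10.6 = 10.2830; K_W = (4C−1)/(4C−4)+0.615/C = 1.1406
τ_max = K_W·8FD/(πd³) = 1.1406·81.521 = 92.983 MPa
τ_max ≤ 114 MPa → acceptable

(a) 14 coils; (b) YES, τ_max = 93.0 MPa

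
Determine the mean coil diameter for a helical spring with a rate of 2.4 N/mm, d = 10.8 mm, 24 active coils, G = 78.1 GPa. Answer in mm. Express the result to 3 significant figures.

132 mm

D = (Gd⁴/(8N_a·k))^(1/3) = (78.1×10³·10.8⁴/(8·24·2.4))^(1/3)
  = (2.30586e+06)^(1/3) = 132.1127 mm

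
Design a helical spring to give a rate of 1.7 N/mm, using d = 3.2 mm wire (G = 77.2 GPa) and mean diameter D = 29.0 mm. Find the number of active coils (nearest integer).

N_a = Gd⁴/(8D³k) = (77.2×10³ × 3.2⁴)/(8 × 29.0³ × 1.7)
    = 8.09501e+06 / 331690 = 24.41 → 24 coils

24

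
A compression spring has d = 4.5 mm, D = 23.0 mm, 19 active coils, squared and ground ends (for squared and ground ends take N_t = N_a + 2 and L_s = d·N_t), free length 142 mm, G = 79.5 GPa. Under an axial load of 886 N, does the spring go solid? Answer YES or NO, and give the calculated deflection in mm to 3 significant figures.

k = Gd⁴/(8D³N_a) = (79.5×10³)(4.5⁴)/(8·23.0³·19) = 17.627 N/mm
N_t = 21; L_s = 4.5·21 = 94.5 mm; δ_solid = L₀ − L_s = 142 − 94.5 = 47.5 mm
δ = F/k = 886/17.627 = 50.262 mm
δ ≥ δ_solid → spring goes solid

YES, δ = 50.3 mm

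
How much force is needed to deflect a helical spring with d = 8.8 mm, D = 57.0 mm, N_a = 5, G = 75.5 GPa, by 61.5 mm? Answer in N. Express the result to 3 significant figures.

3760 N

k = Gd⁴/(8D³N_a) = (75.5×10³)(8.8⁴)/(8·57.0³·5) = 61.121 N/mm
F = k·δ = 61.121 × 61.5 = 3759 N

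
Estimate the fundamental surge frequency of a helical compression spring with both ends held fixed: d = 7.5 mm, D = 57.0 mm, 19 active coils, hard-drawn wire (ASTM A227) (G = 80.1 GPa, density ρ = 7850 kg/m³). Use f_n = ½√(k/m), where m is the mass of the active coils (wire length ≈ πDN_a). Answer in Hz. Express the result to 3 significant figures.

k = Gd⁴/(8D³N_a) = (80.1×10³)(7.5⁴)/(8·57.0³·19) = 9.0035 N/mm = 9003.5 N/m
Wire length L = πDN_a = π·57.0·19 = 3402.3 mm
m = ρ·(πd²/4)·L = 7850 × 44.179×10⁻⁶ m² × 3.4023 m = 1.1799 kg
f_n = ½√(k/m) = 0.5·√(9003.5/1.1799) = 0.5·√(7630.4) = 43.676 Hz

43.7 Hz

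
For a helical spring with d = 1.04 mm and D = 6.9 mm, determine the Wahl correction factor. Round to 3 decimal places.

1.226

C = D/d = 6.9/1.04 = 6.6346
K_W = (4C−1)/(4C−4) + 0.615/C = 25.538/22.538 + 0.0927 = 1.2258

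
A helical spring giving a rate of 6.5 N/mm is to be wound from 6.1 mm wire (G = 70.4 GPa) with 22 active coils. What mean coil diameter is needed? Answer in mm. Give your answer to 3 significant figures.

D = (Gd⁴/(8N_a·k))^(1/3) = (70.4×10³·6.1⁴/(8·22·6.5))^(1/3)
  = (85205.2)^(1/3) = 44.0036 mm

44.0 mm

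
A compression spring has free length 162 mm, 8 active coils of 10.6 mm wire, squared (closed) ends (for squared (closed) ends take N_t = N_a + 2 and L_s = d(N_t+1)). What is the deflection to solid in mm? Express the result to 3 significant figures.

45.4 mm

N_t = 10; L_s = 10.6·11 = 116.6 mm
δ_solid = L₀ − L_s = 162 − 116.6 = 45.4 mm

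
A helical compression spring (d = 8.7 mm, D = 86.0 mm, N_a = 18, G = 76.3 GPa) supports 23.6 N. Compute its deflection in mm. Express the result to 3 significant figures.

4.95 mm

k = Gd⁴/(8D³N_a) = (76.3×10³)(8.7⁴)/(8·86.0³·18) = 4.7725 N/mm
δ = F/k = 23.6 / 4.7725 = 4.945 mm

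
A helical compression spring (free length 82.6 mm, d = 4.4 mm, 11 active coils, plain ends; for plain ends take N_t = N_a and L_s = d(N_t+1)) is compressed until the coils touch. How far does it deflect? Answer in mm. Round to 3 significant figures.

N_t = 11; L_s = 4.4·12 = 52.8 mm
δ_solid = L₀ − L_s = 82.6 − 52.8 = 29.8 mm

29.8 mm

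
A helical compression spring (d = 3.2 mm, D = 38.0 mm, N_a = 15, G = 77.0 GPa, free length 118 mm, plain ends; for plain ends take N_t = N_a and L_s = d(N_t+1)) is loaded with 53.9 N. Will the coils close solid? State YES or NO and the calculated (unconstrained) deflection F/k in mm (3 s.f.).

k = Gd⁴/(8D³N_a) = (77.0×10³)(3.2⁴)/(8·38.0³·15) = 1.2262 N/mm
N_t = 15; L_s = 3.2·16 = 51.2 mm; δ_solid = L₀ − L_s = 118 − 51.2 = 66.8 mm
δ = F/k = 53.9/1.2262 = 43.957 mm
δ < δ_solid → spring does not go solid

NO, δ = 44.0 mm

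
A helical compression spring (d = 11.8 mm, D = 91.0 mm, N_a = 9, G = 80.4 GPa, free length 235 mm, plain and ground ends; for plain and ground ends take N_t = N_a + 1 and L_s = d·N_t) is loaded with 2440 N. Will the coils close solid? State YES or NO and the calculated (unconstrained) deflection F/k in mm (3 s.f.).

NO, δ = 84.9 mm

k = Gd⁴/(8D³N_a) = (80.4×10³)(11.8⁴)/(8·91.0³·9) = 28.729 N/mm
N_t = 10; L_s = 11.8·10 = 118 mm; δ_solid = L₀ − L_s = 235 − 118 = 117 mm
δ = F/k = 2440/28.729 = 84.93 mm
δ < δ_solid → spring does not go solid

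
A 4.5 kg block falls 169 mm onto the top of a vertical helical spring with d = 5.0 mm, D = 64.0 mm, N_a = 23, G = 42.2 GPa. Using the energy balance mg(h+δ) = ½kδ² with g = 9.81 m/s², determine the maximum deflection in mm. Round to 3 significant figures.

265 mm

k = Gd⁴/(8D³N_a) = (42.2×10³)(5.0⁴)/(8·64.0³·23) = 0.54681 N/mm
W = mg = 4.5 × 9.81 = 44.145 N
½kδ² − Wδ − Wh = 0 → δ = (W + √(W² + 2kWh))/k
δ = (44.145 + √(1948.8 + 8158.93))/0.54681 = (44.145 + 100.54)/0.54681 = 264.59 mm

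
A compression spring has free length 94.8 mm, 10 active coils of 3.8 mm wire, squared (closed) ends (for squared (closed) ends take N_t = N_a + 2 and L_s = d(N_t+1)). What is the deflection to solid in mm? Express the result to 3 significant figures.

N_t = 12; L_s = 3.8·13 = 49.4 mm
δ_solid = L₀ − L_s = 94.8 − 49.4 = 45.4 mm

45.4 mm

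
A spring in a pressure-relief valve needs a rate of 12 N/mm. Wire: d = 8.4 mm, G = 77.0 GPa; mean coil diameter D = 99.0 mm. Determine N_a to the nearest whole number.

4

N_a = Gd⁴/(8D³k) = (77.0×10³ × 8.4⁴)/(8 × 99.0³ × 12)
    = 3.83361e+08 / 9.31487e+07 = 4.116 → 4 coils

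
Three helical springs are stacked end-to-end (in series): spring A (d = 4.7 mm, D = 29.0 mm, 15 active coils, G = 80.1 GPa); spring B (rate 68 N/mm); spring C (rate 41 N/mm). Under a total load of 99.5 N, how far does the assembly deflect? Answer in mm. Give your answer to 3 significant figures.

11.3 mm

k_A = Gd⁴/(8D³N_a) = (80.1×10³)(4.7⁴)/(8·29.0³·15) = 13.355 N/mm
Series: 1/k_eq = 1/13.355 + 1/68 + 1/41 = 0.11397; k_eq = 8.774 N/mm
δ = F/k_eq = 99.5/8.774 = 11.34 mm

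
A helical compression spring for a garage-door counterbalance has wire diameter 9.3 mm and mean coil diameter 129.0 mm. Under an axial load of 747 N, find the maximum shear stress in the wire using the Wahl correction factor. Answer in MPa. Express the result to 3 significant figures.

336 MPa

Spring index C = D/d = 129.0/9.3 = 13.8710
K_W = (4C−1)/(4C−4) + 0.615/C = 54.484/51.484 + 0.0443 = 1.1026
τ₀ = 8FD/(πd³) = 8·747·129.0/(π·9.3³) = 770904/2527 = 305.07 MPa
τ_max = K·τ₀ = 1.1026 × 305.07 = 336.37 MPa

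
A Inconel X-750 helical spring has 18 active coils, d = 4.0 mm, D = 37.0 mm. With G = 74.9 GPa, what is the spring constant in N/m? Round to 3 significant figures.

2630 N/m

k = Gd⁴/(8D³N_a) = (74.9×10³ × 4.0⁴) / (8 × 37.0³ × 18)
  = 1.91744e+07 / 7.29403e+06 = 2.6288 N/mm = 2628.8 N/m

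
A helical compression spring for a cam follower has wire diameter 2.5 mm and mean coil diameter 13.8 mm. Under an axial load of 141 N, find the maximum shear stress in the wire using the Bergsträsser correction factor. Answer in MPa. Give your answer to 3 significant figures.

400 MPa

Spring index C = D/d = 13.8/2.5 = 5.5200
K_B = (4C+2)/(4C−3) = 24.080/19.080 = 1.2621
τ₀ = 8FD/(πd³) = 8·141·13.8/(π·2.5³) = 15566.4/49.087 = 317.12 MPa
τ_max = K·τ₀ = 1.2621 × 317.12 = 400.22 MPa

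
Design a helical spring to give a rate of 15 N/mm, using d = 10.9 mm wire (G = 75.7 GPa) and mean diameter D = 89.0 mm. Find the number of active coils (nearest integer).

N_a = Gd⁴/(8D³k) = (75.7×10³ × 10.9⁴)/(8 × 89.0³ × 15)
    = 1.06857e+09 / 8.45963e+07 = 12.63 → 13 coils

13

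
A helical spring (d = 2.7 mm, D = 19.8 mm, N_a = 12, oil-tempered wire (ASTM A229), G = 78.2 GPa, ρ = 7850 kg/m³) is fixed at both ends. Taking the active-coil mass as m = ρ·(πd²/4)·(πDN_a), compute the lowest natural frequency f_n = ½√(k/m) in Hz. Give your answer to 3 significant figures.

k = Gd⁴/(8D³N_a) = (78.2×10³)(2.7⁴)/(8·19.8³·12) = 5.5769 N/mm = 5576.9 N/m
Wire length L = πDN_a = π·19.8·12 = 746.44 mm
m = ρ·(πd²/4)·L = 7850 × 5.7256×10⁻⁶ m² × 0.74644 m = 0.033549 kg
f_n = ½√(k/m) = 0.5·√(5576.9/0.033549) = 0.5·√(1.6623e+05) = 203.86 Hz

204 Hz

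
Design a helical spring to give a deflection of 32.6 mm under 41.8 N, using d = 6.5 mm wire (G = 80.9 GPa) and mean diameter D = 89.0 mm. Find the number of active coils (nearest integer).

Required rate k = F/δ = 41.8/32.6 = 1.2822 N/mm
N_a = Gd⁴/(8D³k) = (80.9×10³ × 6.5⁴)/(8 × 89.0³ × 1.2822)
    = 1.44412e+08 / 7.23134e+06 = 19.97 → 20 coils

20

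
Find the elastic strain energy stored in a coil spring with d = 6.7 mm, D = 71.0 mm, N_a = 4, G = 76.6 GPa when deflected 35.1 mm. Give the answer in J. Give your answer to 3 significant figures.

k = Gd⁴/(8D³N_a) = (76.6×10³)(6.7⁴)/(8·71.0³·4) = 13.477 N/mm
U = ½kδ² = 0.5 × 13.477 × 35.1² = 8302.1 N·mm = 8.3021 J

8.30 J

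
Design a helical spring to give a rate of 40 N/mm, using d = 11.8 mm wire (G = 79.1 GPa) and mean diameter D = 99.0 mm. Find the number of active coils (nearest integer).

5

N_a = Gd⁴/(8D³k) = (79.1×10³ × 11.8⁴)/(8 × 99.0³ × 40)
    = 1.53357e+09 / 3.10496e+08 = 4.939 → 5 coils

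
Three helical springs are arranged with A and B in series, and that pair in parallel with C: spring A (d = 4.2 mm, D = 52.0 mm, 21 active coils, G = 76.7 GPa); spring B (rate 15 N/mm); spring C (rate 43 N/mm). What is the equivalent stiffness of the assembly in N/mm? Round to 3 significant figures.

43.9 N/mm

k_A = Gd⁴/(8D³N_a) = (76.7×10³)(4.2⁴)/(8·52.0³·21) = 1.0104 N/mm
Springs A,B series: k_AB = 1/(1/1.0104+1/15) = 0.94659 N/mm; parallel with C: k_eq = 0.94659+43 = 43.947 N/mm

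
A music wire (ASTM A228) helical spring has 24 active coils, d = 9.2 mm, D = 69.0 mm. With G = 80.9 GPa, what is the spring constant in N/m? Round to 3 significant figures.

9190 N/m

k = Gd⁴/(8D³N_a) = (80.9×10³ × 9.2⁴) / (8 × 69.0³ × 24)
  = 5.79562e+08 / 6.30737e+07 = 9.1886 N/mm = 9188.6 N/m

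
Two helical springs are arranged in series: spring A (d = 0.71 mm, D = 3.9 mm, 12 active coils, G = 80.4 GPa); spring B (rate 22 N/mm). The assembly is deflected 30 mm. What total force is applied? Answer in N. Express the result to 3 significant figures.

92.5 N

k_A = Gd⁴/(8D³N_a) = (80.4×10³)(0.71⁴)/(8·3.9³·12) = 3.5878 N/mm
Series: 1/k_eq = 1/3.5878 + 1/22 = 0.32418; k_eq = 3.0847 N/mm
F = k_eq·δ = 3.0847·30 = 92.541 N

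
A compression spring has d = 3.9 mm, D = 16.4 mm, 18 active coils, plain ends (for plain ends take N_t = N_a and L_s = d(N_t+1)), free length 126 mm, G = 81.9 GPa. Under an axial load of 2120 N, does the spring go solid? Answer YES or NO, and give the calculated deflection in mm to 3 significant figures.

k = Gd⁴/(8D³N_a) = (81.9×10³)(3.9⁴)/(8·16.4³·18) = 29.83 N/mm
N_t = 18; L_s = 3.9·19 = 74.1 mm; δ_solid = L₀ − L_s = 126 − 74.1 = 51.9 mm
δ = F/k = 2120/29.83 = 71.07 mm
δ ≥ δ_solid → spring goes solid

YES, δ = 71.1 mm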